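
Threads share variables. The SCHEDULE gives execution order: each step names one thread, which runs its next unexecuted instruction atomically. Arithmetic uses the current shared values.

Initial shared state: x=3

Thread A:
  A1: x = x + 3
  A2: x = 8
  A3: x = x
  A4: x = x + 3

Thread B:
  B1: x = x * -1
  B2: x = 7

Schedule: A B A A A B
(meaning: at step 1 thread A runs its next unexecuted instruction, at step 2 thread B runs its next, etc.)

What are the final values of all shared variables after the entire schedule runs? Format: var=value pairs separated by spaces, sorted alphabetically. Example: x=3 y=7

Answer: x=7

Derivation:
Step 1: thread A executes A1 (x = x + 3). Shared: x=6. PCs: A@1 B@0
Step 2: thread B executes B1 (x = x * -1). Shared: x=-6. PCs: A@1 B@1
Step 3: thread A executes A2 (x = 8). Shared: x=8. PCs: A@2 B@1
Step 4: thread A executes A3 (x = x). Shared: x=8. PCs: A@3 B@1
Step 5: thread A executes A4 (x = x + 3). Shared: x=11. PCs: A@4 B@1
Step 6: thread B executes B2 (x = 7). Shared: x=7. PCs: A@4 B@2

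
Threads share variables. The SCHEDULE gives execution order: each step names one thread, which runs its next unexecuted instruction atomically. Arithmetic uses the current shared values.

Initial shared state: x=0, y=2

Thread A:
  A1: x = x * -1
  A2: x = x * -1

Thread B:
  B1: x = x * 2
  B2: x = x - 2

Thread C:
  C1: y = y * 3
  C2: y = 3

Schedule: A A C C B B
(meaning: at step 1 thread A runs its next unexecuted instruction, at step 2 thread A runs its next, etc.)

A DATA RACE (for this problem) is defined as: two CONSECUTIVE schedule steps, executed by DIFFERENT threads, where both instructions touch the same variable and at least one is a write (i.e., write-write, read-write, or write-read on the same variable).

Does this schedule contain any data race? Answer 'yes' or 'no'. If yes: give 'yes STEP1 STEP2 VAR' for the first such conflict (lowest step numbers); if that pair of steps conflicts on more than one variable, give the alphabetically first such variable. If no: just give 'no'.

Answer: no

Derivation:
Steps 1,2: same thread (A). No race.
Steps 2,3: A(r=x,w=x) vs C(r=y,w=y). No conflict.
Steps 3,4: same thread (C). No race.
Steps 4,5: C(r=-,w=y) vs B(r=x,w=x). No conflict.
Steps 5,6: same thread (B). No race.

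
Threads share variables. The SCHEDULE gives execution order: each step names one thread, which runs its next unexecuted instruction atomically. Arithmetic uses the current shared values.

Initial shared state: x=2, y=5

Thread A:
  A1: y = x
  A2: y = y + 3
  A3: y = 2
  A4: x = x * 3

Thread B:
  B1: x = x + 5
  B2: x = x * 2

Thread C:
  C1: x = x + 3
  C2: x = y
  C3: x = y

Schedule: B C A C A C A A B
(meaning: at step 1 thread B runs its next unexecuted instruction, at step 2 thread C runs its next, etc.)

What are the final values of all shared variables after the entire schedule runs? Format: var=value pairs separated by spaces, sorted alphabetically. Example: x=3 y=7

Step 1: thread B executes B1 (x = x + 5). Shared: x=7 y=5. PCs: A@0 B@1 C@0
Step 2: thread C executes C1 (x = x + 3). Shared: x=10 y=5. PCs: A@0 B@1 C@1
Step 3: thread A executes A1 (y = x). Shared: x=10 y=10. PCs: A@1 B@1 C@1
Step 4: thread C executes C2 (x = y). Shared: x=10 y=10. PCs: A@1 B@1 C@2
Step 5: thread A executes A2 (y = y + 3). Shared: x=10 y=13. PCs: A@2 B@1 C@2
Step 6: thread C executes C3 (x = y). Shared: x=13 y=13. PCs: A@2 B@1 C@3
Step 7: thread A executes A3 (y = 2). Shared: x=13 y=2. PCs: A@3 B@1 C@3
Step 8: thread A executes A4 (x = x * 3). Shared: x=39 y=2. PCs: A@4 B@1 C@3
Step 9: thread B executes B2 (x = x * 2). Shared: x=78 y=2. PCs: A@4 B@2 C@3

Answer: x=78 y=2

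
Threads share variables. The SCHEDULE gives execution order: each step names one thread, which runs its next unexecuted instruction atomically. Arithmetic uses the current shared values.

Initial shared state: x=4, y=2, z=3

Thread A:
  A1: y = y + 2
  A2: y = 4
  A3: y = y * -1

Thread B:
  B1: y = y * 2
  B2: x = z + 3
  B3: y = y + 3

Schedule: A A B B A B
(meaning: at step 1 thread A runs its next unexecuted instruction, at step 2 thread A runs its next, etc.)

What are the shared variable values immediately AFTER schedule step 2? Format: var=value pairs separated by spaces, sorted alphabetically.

Answer: x=4 y=4 z=3

Derivation:
Step 1: thread A executes A1 (y = y + 2). Shared: x=4 y=4 z=3. PCs: A@1 B@0
Step 2: thread A executes A2 (y = 4). Shared: x=4 y=4 z=3. PCs: A@2 B@0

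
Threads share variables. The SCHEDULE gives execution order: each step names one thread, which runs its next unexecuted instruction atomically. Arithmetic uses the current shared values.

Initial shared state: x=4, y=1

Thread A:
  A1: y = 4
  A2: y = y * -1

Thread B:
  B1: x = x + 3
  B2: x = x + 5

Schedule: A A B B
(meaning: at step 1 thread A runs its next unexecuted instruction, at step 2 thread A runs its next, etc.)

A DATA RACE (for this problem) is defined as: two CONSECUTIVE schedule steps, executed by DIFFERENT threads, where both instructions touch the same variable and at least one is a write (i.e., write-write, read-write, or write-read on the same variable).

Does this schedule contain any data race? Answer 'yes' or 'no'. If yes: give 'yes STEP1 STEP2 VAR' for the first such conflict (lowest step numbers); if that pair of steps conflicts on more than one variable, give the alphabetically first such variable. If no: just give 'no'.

Steps 1,2: same thread (A). No race.
Steps 2,3: A(r=y,w=y) vs B(r=x,w=x). No conflict.
Steps 3,4: same thread (B). No race.

Answer: no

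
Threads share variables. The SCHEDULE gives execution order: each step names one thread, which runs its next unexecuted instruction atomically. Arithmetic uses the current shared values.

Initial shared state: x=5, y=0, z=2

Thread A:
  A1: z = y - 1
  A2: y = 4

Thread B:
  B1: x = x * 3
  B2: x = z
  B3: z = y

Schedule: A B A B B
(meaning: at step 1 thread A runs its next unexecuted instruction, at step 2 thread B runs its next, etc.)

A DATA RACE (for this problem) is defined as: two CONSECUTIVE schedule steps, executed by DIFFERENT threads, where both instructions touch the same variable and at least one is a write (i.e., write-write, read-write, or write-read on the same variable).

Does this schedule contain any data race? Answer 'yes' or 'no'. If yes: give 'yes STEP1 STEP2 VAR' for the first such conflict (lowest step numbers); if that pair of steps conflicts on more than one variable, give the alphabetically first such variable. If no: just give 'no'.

Steps 1,2: A(r=y,w=z) vs B(r=x,w=x). No conflict.
Steps 2,3: B(r=x,w=x) vs A(r=-,w=y). No conflict.
Steps 3,4: A(r=-,w=y) vs B(r=z,w=x). No conflict.
Steps 4,5: same thread (B). No race.

Answer: no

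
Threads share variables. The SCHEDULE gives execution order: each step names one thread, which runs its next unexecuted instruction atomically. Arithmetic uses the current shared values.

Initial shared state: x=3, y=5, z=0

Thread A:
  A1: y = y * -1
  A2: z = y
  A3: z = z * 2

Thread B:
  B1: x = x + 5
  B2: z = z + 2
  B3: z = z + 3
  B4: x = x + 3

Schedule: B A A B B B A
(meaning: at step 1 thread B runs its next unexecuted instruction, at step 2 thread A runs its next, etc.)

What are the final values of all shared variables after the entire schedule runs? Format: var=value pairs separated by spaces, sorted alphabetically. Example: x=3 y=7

Answer: x=11 y=-5 z=0

Derivation:
Step 1: thread B executes B1 (x = x + 5). Shared: x=8 y=5 z=0. PCs: A@0 B@1
Step 2: thread A executes A1 (y = y * -1). Shared: x=8 y=-5 z=0. PCs: A@1 B@1
Step 3: thread A executes A2 (z = y). Shared: x=8 y=-5 z=-5. PCs: A@2 B@1
Step 4: thread B executes B2 (z = z + 2). Shared: x=8 y=-5 z=-3. PCs: A@2 B@2
Step 5: thread B executes B3 (z = z + 3). Shared: x=8 y=-5 z=0. PCs: A@2 B@3
Step 6: thread B executes B4 (x = x + 3). Shared: x=11 y=-5 z=0. PCs: A@2 B@4
Step 7: thread A executes A3 (z = z * 2). Shared: x=11 y=-5 z=0. PCs: A@3 B@4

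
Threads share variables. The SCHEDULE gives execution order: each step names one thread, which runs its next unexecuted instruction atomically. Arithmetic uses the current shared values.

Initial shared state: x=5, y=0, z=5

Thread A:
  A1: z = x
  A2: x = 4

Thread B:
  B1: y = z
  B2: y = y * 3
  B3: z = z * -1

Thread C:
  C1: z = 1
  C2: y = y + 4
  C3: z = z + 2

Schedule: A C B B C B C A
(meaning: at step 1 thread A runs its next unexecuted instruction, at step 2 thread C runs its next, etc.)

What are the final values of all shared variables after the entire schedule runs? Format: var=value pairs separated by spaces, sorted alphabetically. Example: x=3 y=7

Answer: x=4 y=7 z=1

Derivation:
Step 1: thread A executes A1 (z = x). Shared: x=5 y=0 z=5. PCs: A@1 B@0 C@0
Step 2: thread C executes C1 (z = 1). Shared: x=5 y=0 z=1. PCs: A@1 B@0 C@1
Step 3: thread B executes B1 (y = z). Shared: x=5 y=1 z=1. PCs: A@1 B@1 C@1
Step 4: thread B executes B2 (y = y * 3). Shared: x=5 y=3 z=1. PCs: A@1 B@2 C@1
Step 5: thread C executes C2 (y = y + 4). Shared: x=5 y=7 z=1. PCs: A@1 B@2 C@2
Step 6: thread B executes B3 (z = z * -1). Shared: x=5 y=7 z=-1. PCs: A@1 B@3 C@2
Step 7: thread C executes C3 (z = z + 2). Shared: x=5 y=7 z=1. PCs: A@1 B@3 C@3
Step 8: thread A executes A2 (x = 4). Shared: x=4 y=7 z=1. PCs: A@2 B@3 C@3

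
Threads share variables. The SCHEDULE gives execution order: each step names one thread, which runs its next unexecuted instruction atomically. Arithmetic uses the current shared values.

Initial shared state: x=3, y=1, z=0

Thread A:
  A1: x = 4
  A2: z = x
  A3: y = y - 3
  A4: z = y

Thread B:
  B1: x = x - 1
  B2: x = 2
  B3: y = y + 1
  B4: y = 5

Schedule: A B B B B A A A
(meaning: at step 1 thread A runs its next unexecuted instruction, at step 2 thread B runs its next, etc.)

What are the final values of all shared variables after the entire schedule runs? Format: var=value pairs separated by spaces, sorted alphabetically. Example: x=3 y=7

Step 1: thread A executes A1 (x = 4). Shared: x=4 y=1 z=0. PCs: A@1 B@0
Step 2: thread B executes B1 (x = x - 1). Shared: x=3 y=1 z=0. PCs: A@1 B@1
Step 3: thread B executes B2 (x = 2). Shared: x=2 y=1 z=0. PCs: A@1 B@2
Step 4: thread B executes B3 (y = y + 1). Shared: x=2 y=2 z=0. PCs: A@1 B@3
Step 5: thread B executes B4 (y = 5). Shared: x=2 y=5 z=0. PCs: A@1 B@4
Step 6: thread A executes A2 (z = x). Shared: x=2 y=5 z=2. PCs: A@2 B@4
Step 7: thread A executes A3 (y = y - 3). Shared: x=2 y=2 z=2. PCs: A@3 B@4
Step 8: thread A executes A4 (z = y). Shared: x=2 y=2 z=2. PCs: A@4 B@4

Answer: x=2 y=2 z=2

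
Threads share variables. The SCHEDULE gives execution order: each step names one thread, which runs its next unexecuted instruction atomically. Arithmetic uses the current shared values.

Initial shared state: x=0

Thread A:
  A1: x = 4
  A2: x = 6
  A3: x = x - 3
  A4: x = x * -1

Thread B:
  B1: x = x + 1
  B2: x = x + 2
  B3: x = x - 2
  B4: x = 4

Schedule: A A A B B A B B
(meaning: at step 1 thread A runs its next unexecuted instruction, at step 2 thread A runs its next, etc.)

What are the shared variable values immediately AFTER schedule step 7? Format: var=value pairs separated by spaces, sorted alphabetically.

Step 1: thread A executes A1 (x = 4). Shared: x=4. PCs: A@1 B@0
Step 2: thread A executes A2 (x = 6). Shared: x=6. PCs: A@2 B@0
Step 3: thread A executes A3 (x = x - 3). Shared: x=3. PCs: A@3 B@0
Step 4: thread B executes B1 (x = x + 1). Shared: x=4. PCs: A@3 B@1
Step 5: thread B executes B2 (x = x + 2). Shared: x=6. PCs: A@3 B@2
Step 6: thread A executes A4 (x = x * -1). Shared: x=-6. PCs: A@4 B@2
Step 7: thread B executes B3 (x = x - 2). Shared: x=-8. PCs: A@4 B@3

Answer: x=-8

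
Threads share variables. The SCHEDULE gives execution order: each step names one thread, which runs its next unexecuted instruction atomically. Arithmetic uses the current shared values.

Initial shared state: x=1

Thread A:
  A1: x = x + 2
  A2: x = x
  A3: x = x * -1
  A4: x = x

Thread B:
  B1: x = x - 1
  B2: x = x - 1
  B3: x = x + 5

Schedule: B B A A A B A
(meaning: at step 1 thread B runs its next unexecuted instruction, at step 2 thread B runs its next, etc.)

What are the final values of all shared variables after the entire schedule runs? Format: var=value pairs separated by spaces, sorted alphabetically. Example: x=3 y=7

Step 1: thread B executes B1 (x = x - 1). Shared: x=0. PCs: A@0 B@1
Step 2: thread B executes B2 (x = x - 1). Shared: x=-1. PCs: A@0 B@2
Step 3: thread A executes A1 (x = x + 2). Shared: x=1. PCs: A@1 B@2
Step 4: thread A executes A2 (x = x). Shared: x=1. PCs: A@2 B@2
Step 5: thread A executes A3 (x = x * -1). Shared: x=-1. PCs: A@3 B@2
Step 6: thread B executes B3 (x = x + 5). Shared: x=4. PCs: A@3 B@3
Step 7: thread A executes A4 (x = x). Shared: x=4. PCs: A@4 B@3

Answer: x=4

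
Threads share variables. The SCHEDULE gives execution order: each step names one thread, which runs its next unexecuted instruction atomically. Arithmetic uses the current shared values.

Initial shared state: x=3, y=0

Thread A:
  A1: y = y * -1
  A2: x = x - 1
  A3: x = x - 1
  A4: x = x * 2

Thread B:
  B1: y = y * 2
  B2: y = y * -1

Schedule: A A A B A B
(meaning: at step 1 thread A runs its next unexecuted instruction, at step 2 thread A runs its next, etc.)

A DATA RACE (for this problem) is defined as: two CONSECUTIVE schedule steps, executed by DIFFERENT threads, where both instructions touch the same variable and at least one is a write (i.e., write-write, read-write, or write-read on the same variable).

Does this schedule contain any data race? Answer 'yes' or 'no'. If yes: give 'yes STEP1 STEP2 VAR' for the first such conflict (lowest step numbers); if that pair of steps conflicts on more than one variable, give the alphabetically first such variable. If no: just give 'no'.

Steps 1,2: same thread (A). No race.
Steps 2,3: same thread (A). No race.
Steps 3,4: A(r=x,w=x) vs B(r=y,w=y). No conflict.
Steps 4,5: B(r=y,w=y) vs A(r=x,w=x). No conflict.
Steps 5,6: A(r=x,w=x) vs B(r=y,w=y). No conflict.

Answer: no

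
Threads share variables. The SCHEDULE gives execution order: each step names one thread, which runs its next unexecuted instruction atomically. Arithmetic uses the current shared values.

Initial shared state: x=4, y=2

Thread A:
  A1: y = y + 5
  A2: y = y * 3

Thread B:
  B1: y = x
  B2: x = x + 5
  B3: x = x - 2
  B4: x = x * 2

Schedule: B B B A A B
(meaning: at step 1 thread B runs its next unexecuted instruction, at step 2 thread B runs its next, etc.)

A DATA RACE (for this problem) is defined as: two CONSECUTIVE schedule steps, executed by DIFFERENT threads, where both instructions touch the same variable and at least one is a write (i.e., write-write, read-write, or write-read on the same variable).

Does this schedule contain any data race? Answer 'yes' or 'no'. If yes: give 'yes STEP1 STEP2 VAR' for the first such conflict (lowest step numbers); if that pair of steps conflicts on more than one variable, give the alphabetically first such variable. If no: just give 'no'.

Steps 1,2: same thread (B). No race.
Steps 2,3: same thread (B). No race.
Steps 3,4: B(r=x,w=x) vs A(r=y,w=y). No conflict.
Steps 4,5: same thread (A). No race.
Steps 5,6: A(r=y,w=y) vs B(r=x,w=x). No conflict.

Answer: no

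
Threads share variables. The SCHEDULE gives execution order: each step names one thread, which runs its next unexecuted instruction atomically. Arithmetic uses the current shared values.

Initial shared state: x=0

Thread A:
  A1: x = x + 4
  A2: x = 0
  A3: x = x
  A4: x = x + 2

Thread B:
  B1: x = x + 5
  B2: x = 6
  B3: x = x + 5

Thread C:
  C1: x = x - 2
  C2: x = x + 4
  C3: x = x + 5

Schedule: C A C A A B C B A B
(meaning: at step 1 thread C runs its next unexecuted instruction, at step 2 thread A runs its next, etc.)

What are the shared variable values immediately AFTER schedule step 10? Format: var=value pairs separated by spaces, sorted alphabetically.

Step 1: thread C executes C1 (x = x - 2). Shared: x=-2. PCs: A@0 B@0 C@1
Step 2: thread A executes A1 (x = x + 4). Shared: x=2. PCs: A@1 B@0 C@1
Step 3: thread C executes C2 (x = x + 4). Shared: x=6. PCs: A@1 B@0 C@2
Step 4: thread A executes A2 (x = 0). Shared: x=0. PCs: A@2 B@0 C@2
Step 5: thread A executes A3 (x = x). Shared: x=0. PCs: A@3 B@0 C@2
Step 6: thread B executes B1 (x = x + 5). Shared: x=5. PCs: A@3 B@1 C@2
Step 7: thread C executes C3 (x = x + 5). Shared: x=10. PCs: A@3 B@1 C@3
Step 8: thread B executes B2 (x = 6). Shared: x=6. PCs: A@3 B@2 C@3
Step 9: thread A executes A4 (x = x + 2). Shared: x=8. PCs: A@4 B@2 C@3
Step 10: thread B executes B3 (x = x + 5). Shared: x=13. PCs: A@4 B@3 C@3

Answer: x=13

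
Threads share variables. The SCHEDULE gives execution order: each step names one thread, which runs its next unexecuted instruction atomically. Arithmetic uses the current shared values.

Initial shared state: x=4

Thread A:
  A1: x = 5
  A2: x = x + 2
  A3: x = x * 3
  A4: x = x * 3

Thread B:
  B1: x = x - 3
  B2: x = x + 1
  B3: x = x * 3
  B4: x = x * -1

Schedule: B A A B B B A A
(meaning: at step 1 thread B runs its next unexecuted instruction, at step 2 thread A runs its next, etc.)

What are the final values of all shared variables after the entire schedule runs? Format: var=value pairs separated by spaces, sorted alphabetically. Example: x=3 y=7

Answer: x=-216

Derivation:
Step 1: thread B executes B1 (x = x - 3). Shared: x=1. PCs: A@0 B@1
Step 2: thread A executes A1 (x = 5). Shared: x=5. PCs: A@1 B@1
Step 3: thread A executes A2 (x = x + 2). Shared: x=7. PCs: A@2 B@1
Step 4: thread B executes B2 (x = x + 1). Shared: x=8. PCs: A@2 B@2
Step 5: thread B executes B3 (x = x * 3). Shared: x=24. PCs: A@2 B@3
Step 6: thread B executes B4 (x = x * -1). Shared: x=-24. PCs: A@2 B@4
Step 7: thread A executes A3 (x = x * 3). Shared: x=-72. PCs: A@3 B@4
Step 8: thread A executes A4 (x = x * 3). Shared: x=-216. PCs: A@4 B@4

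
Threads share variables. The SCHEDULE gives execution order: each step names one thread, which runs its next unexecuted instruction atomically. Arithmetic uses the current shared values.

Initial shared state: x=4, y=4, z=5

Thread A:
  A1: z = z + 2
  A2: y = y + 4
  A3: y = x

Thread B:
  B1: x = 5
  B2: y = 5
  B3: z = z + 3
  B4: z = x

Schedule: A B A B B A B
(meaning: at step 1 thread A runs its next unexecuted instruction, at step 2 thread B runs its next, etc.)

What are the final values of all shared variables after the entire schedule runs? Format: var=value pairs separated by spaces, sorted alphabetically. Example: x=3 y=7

Step 1: thread A executes A1 (z = z + 2). Shared: x=4 y=4 z=7. PCs: A@1 B@0
Step 2: thread B executes B1 (x = 5). Shared: x=5 y=4 z=7. PCs: A@1 B@1
Step 3: thread A executes A2 (y = y + 4). Shared: x=5 y=8 z=7. PCs: A@2 B@1
Step 4: thread B executes B2 (y = 5). Shared: x=5 y=5 z=7. PCs: A@2 B@2
Step 5: thread B executes B3 (z = z + 3). Shared: x=5 y=5 z=10. PCs: A@2 B@3
Step 6: thread A executes A3 (y = x). Shared: x=5 y=5 z=10. PCs: A@3 B@3
Step 7: thread B executes B4 (z = x). Shared: x=5 y=5 z=5. PCs: A@3 B@4

Answer: x=5 y=5 z=5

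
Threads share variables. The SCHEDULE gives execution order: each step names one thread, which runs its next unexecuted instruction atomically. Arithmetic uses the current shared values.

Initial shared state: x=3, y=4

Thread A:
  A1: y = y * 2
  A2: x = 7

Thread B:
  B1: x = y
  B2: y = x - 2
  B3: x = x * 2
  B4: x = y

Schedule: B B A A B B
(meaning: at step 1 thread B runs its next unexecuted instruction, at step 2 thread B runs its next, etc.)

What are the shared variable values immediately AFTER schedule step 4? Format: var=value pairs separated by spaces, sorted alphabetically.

Answer: x=7 y=4

Derivation:
Step 1: thread B executes B1 (x = y). Shared: x=4 y=4. PCs: A@0 B@1
Step 2: thread B executes B2 (y = x - 2). Shared: x=4 y=2. PCs: A@0 B@2
Step 3: thread A executes A1 (y = y * 2). Shared: x=4 y=4. PCs: A@1 B@2
Step 4: thread A executes A2 (x = 7). Shared: x=7 y=4. PCs: A@2 B@2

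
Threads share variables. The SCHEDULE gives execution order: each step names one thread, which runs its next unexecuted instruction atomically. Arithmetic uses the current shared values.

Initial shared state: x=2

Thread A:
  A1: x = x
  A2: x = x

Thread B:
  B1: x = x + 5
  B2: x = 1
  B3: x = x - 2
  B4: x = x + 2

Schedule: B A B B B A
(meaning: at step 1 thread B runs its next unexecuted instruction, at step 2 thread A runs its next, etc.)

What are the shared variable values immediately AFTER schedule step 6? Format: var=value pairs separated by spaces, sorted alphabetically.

Step 1: thread B executes B1 (x = x + 5). Shared: x=7. PCs: A@0 B@1
Step 2: thread A executes A1 (x = x). Shared: x=7. PCs: A@1 B@1
Step 3: thread B executes B2 (x = 1). Shared: x=1. PCs: A@1 B@2
Step 4: thread B executes B3 (x = x - 2). Shared: x=-1. PCs: A@1 B@3
Step 5: thread B executes B4 (x = x + 2). Shared: x=1. PCs: A@1 B@4
Step 6: thread A executes A2 (x = x). Shared: x=1. PCs: A@2 B@4

Answer: x=1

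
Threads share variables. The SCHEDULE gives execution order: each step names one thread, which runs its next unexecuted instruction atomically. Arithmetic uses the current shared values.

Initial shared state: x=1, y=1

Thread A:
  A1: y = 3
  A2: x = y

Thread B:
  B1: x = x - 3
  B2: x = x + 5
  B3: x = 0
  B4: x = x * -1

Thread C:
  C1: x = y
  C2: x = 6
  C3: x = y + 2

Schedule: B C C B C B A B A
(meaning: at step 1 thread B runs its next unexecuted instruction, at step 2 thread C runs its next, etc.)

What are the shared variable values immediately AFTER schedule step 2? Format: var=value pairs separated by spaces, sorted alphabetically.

Step 1: thread B executes B1 (x = x - 3). Shared: x=-2 y=1. PCs: A@0 B@1 C@0
Step 2: thread C executes C1 (x = y). Shared: x=1 y=1. PCs: A@0 B@1 C@1

Answer: x=1 y=1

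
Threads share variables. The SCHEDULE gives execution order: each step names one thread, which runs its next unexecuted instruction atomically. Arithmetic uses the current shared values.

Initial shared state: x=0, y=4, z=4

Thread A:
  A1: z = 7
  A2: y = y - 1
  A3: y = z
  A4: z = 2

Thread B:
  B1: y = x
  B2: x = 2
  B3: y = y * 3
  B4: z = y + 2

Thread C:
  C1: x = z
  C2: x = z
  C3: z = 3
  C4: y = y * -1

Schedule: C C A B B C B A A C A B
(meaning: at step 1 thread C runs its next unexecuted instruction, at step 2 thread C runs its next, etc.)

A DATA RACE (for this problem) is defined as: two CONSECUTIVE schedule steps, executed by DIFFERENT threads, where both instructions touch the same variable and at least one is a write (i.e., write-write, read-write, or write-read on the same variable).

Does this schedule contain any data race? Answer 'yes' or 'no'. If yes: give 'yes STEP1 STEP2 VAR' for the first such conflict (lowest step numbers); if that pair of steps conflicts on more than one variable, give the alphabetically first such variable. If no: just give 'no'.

Steps 1,2: same thread (C). No race.
Steps 2,3: C(x = z) vs A(z = 7). RACE on z (R-W).
Steps 3,4: A(r=-,w=z) vs B(r=x,w=y). No conflict.
Steps 4,5: same thread (B). No race.
Steps 5,6: B(r=-,w=x) vs C(r=-,w=z). No conflict.
Steps 6,7: C(r=-,w=z) vs B(r=y,w=y). No conflict.
Steps 7,8: B(y = y * 3) vs A(y = y - 1). RACE on y (W-W).
Steps 8,9: same thread (A). No race.
Steps 9,10: A(y = z) vs C(y = y * -1). RACE on y (W-W).
Steps 10,11: C(r=y,w=y) vs A(r=-,w=z). No conflict.
Steps 11,12: A(z = 2) vs B(z = y + 2). RACE on z (W-W).
First conflict at steps 2,3.

Answer: yes 2 3 z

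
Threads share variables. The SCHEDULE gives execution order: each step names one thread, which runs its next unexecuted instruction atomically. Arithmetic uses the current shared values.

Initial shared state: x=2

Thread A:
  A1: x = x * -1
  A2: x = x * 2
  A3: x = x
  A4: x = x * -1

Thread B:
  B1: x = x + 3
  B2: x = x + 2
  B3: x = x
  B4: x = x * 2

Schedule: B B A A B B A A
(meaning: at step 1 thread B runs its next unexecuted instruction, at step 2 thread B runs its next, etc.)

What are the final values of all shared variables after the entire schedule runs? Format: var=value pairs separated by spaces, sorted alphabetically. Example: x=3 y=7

Step 1: thread B executes B1 (x = x + 3). Shared: x=5. PCs: A@0 B@1
Step 2: thread B executes B2 (x = x + 2). Shared: x=7. PCs: A@0 B@2
Step 3: thread A executes A1 (x = x * -1). Shared: x=-7. PCs: A@1 B@2
Step 4: thread A executes A2 (x = x * 2). Shared: x=-14. PCs: A@2 B@2
Step 5: thread B executes B3 (x = x). Shared: x=-14. PCs: A@2 B@3
Step 6: thread B executes B4 (x = x * 2). Shared: x=-28. PCs: A@2 B@4
Step 7: thread A executes A3 (x = x). Shared: x=-28. PCs: A@3 B@4
Step 8: thread A executes A4 (x = x * -1). Shared: x=28. PCs: A@4 B@4

Answer: x=28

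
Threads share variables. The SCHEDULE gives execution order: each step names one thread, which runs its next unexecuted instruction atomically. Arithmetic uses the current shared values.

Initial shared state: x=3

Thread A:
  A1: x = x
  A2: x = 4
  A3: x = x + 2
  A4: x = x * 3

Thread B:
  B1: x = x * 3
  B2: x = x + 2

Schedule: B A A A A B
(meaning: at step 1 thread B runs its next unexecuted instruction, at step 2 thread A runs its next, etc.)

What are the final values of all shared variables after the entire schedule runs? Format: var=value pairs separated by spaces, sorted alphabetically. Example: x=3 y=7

Answer: x=20

Derivation:
Step 1: thread B executes B1 (x = x * 3). Shared: x=9. PCs: A@0 B@1
Step 2: thread A executes A1 (x = x). Shared: x=9. PCs: A@1 B@1
Step 3: thread A executes A2 (x = 4). Shared: x=4. PCs: A@2 B@1
Step 4: thread A executes A3 (x = x + 2). Shared: x=6. PCs: A@3 B@1
Step 5: thread A executes A4 (x = x * 3). Shared: x=18. PCs: A@4 B@1
Step 6: thread B executes B2 (x = x + 2). Shared: x=20. PCs: A@4 B@2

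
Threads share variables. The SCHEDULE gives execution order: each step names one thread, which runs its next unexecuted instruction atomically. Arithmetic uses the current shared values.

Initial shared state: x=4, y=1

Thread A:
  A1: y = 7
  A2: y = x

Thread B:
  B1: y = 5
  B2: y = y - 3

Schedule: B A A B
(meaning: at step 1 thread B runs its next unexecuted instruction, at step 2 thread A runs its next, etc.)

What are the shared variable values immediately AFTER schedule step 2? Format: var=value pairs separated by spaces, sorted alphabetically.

Step 1: thread B executes B1 (y = 5). Shared: x=4 y=5. PCs: A@0 B@1
Step 2: thread A executes A1 (y = 7). Shared: x=4 y=7. PCs: A@1 B@1

Answer: x=4 y=7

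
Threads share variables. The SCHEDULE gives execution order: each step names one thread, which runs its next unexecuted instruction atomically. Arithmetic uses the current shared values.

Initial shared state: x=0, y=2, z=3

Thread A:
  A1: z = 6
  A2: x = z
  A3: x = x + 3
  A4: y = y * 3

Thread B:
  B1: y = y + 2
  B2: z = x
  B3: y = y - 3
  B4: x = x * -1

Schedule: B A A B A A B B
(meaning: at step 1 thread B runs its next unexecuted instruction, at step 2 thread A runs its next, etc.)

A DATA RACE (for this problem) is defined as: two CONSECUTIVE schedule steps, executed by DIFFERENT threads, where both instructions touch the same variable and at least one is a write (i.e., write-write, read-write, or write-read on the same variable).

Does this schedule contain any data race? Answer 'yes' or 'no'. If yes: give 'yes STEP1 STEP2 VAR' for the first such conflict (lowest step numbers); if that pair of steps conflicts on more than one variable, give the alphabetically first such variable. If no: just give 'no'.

Steps 1,2: B(r=y,w=y) vs A(r=-,w=z). No conflict.
Steps 2,3: same thread (A). No race.
Steps 3,4: A(x = z) vs B(z = x). RACE on x (W-R), z (R-W). Multiple vars; alphabetically first is x.
Steps 4,5: B(z = x) vs A(x = x + 3). RACE on x (R-W).
Steps 5,6: same thread (A). No race.
Steps 6,7: A(y = y * 3) vs B(y = y - 3). RACE on y (W-W).
Steps 7,8: same thread (B). No race.
First conflict at steps 3,4.

Answer: yes 3 4 x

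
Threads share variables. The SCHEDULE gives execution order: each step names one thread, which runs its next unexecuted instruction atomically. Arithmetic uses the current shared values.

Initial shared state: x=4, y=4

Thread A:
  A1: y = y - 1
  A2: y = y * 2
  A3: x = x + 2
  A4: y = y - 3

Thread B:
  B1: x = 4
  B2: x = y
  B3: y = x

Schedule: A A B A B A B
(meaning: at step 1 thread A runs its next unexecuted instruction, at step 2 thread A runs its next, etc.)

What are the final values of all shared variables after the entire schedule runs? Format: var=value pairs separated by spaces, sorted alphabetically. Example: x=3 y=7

Step 1: thread A executes A1 (y = y - 1). Shared: x=4 y=3. PCs: A@1 B@0
Step 2: thread A executes A2 (y = y * 2). Shared: x=4 y=6. PCs: A@2 B@0
Step 3: thread B executes B1 (x = 4). Shared: x=4 y=6. PCs: A@2 B@1
Step 4: thread A executes A3 (x = x + 2). Shared: x=6 y=6. PCs: A@3 B@1
Step 5: thread B executes B2 (x = y). Shared: x=6 y=6. PCs: A@3 B@2
Step 6: thread A executes A4 (y = y - 3). Shared: x=6 y=3. PCs: A@4 B@2
Step 7: thread B executes B3 (y = x). Shared: x=6 y=6. PCs: A@4 B@3

Answer: x=6 y=6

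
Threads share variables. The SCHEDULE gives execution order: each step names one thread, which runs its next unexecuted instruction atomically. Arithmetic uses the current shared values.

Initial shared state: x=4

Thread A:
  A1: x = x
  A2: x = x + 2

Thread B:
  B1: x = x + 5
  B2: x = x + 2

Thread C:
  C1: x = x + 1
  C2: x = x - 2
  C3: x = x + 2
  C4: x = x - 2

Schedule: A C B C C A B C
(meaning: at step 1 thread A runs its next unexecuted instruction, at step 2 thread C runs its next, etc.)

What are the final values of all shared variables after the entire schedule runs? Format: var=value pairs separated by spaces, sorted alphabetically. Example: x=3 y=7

Step 1: thread A executes A1 (x = x). Shared: x=4. PCs: A@1 B@0 C@0
Step 2: thread C executes C1 (x = x + 1). Shared: x=5. PCs: A@1 B@0 C@1
Step 3: thread B executes B1 (x = x + 5). Shared: x=10. PCs: A@1 B@1 C@1
Step 4: thread C executes C2 (x = x - 2). Shared: x=8. PCs: A@1 B@1 C@2
Step 5: thread C executes C3 (x = x + 2). Shared: x=10. PCs: A@1 B@1 C@3
Step 6: thread A executes A2 (x = x + 2). Shared: x=12. PCs: A@2 B@1 C@3
Step 7: thread B executes B2 (x = x + 2). Shared: x=14. PCs: A@2 B@2 C@3
Step 8: thread C executes C4 (x = x - 2). Shared: x=12. PCs: A@2 B@2 C@4

Answer: x=12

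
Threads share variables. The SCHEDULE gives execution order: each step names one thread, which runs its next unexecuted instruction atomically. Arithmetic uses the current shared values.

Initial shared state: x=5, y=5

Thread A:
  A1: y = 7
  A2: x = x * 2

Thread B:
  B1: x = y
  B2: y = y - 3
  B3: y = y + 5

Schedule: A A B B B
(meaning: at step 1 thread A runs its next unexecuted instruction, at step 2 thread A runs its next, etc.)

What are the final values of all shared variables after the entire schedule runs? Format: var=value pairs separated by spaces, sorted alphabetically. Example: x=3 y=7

Answer: x=7 y=9

Derivation:
Step 1: thread A executes A1 (y = 7). Shared: x=5 y=7. PCs: A@1 B@0
Step 2: thread A executes A2 (x = x * 2). Shared: x=10 y=7. PCs: A@2 B@0
Step 3: thread B executes B1 (x = y). Shared: x=7 y=7. PCs: A@2 B@1
Step 4: thread B executes B2 (y = y - 3). Shared: x=7 y=4. PCs: A@2 B@2
Step 5: thread B executes B3 (y = y + 5). Shared: x=7 y=9. PCs: A@2 B@3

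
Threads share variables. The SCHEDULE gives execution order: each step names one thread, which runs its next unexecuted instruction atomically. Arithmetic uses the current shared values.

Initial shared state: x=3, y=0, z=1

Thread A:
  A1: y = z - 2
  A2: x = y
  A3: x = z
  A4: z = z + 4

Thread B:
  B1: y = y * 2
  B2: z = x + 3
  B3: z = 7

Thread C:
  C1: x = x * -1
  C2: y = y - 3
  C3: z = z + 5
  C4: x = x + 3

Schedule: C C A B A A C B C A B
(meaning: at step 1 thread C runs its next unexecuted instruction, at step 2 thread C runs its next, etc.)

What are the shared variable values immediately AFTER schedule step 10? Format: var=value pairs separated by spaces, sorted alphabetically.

Answer: x=4 y=-2 z=8

Derivation:
Step 1: thread C executes C1 (x = x * -1). Shared: x=-3 y=0 z=1. PCs: A@0 B@0 C@1
Step 2: thread C executes C2 (y = y - 3). Shared: x=-3 y=-3 z=1. PCs: A@0 B@0 C@2
Step 3: thread A executes A1 (y = z - 2). Shared: x=-3 y=-1 z=1. PCs: A@1 B@0 C@2
Step 4: thread B executes B1 (y = y * 2). Shared: x=-3 y=-2 z=1. PCs: A@1 B@1 C@2
Step 5: thread A executes A2 (x = y). Shared: x=-2 y=-2 z=1. PCs: A@2 B@1 C@2
Step 6: thread A executes A3 (x = z). Shared: x=1 y=-2 z=1. PCs: A@3 B@1 C@2
Step 7: thread C executes C3 (z = z + 5). Shared: x=1 y=-2 z=6. PCs: A@3 B@1 C@3
Step 8: thread B executes B2 (z = x + 3). Shared: x=1 y=-2 z=4. PCs: A@3 B@2 C@3
Step 9: thread C executes C4 (x = x + 3). Shared: x=4 y=-2 z=4. PCs: A@3 B@2 C@4
Step 10: thread A executes A4 (z = z + 4). Shared: x=4 y=-2 z=8. PCs: A@4 B@2 C@4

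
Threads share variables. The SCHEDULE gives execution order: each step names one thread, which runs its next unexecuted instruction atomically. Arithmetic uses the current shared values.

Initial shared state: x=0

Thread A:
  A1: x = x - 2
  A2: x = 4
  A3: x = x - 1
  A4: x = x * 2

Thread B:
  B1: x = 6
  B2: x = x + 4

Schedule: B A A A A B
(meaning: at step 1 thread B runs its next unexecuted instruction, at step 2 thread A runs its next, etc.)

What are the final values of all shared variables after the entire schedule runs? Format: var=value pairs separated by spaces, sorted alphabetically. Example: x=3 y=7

Answer: x=10

Derivation:
Step 1: thread B executes B1 (x = 6). Shared: x=6. PCs: A@0 B@1
Step 2: thread A executes A1 (x = x - 2). Shared: x=4. PCs: A@1 B@1
Step 3: thread A executes A2 (x = 4). Shared: x=4. PCs: A@2 B@1
Step 4: thread A executes A3 (x = x - 1). Shared: x=3. PCs: A@3 B@1
Step 5: thread A executes A4 (x = x * 2). Shared: x=6. PCs: A@4 B@1
Step 6: thread B executes B2 (x = x + 4). Shared: x=10. PCs: A@4 B@2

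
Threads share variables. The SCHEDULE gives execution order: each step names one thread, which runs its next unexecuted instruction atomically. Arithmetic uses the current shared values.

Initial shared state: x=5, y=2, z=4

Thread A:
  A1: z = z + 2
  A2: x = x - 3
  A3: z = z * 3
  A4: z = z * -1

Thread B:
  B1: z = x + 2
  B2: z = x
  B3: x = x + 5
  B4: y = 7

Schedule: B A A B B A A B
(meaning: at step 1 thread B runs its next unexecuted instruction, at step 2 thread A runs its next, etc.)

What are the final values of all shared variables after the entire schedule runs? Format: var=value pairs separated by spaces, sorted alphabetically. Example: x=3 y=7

Answer: x=7 y=7 z=-6

Derivation:
Step 1: thread B executes B1 (z = x + 2). Shared: x=5 y=2 z=7. PCs: A@0 B@1
Step 2: thread A executes A1 (z = z + 2). Shared: x=5 y=2 z=9. PCs: A@1 B@1
Step 3: thread A executes A2 (x = x - 3). Shared: x=2 y=2 z=9. PCs: A@2 B@1
Step 4: thread B executes B2 (z = x). Shared: x=2 y=2 z=2. PCs: A@2 B@2
Step 5: thread B executes B3 (x = x + 5). Shared: x=7 y=2 z=2. PCs: A@2 B@3
Step 6: thread A executes A3 (z = z * 3). Shared: x=7 y=2 z=6. PCs: A@3 B@3
Step 7: thread A executes A4 (z = z * -1). Shared: x=7 y=2 z=-6. PCs: A@4 B@3
Step 8: thread B executes B4 (y = 7). Shared: x=7 y=7 z=-6. PCs: A@4 B@4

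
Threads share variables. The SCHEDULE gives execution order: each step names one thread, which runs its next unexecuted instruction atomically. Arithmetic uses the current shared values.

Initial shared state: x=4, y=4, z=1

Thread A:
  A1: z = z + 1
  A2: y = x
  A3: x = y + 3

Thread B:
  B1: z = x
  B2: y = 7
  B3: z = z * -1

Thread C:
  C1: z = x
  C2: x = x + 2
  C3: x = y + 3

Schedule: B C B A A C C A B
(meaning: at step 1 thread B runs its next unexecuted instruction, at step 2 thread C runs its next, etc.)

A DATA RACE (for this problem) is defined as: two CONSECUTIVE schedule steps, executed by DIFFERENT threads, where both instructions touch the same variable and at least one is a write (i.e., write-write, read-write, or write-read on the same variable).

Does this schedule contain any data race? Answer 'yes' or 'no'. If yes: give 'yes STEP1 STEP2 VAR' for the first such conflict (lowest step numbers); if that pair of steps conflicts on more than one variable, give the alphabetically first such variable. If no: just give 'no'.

Steps 1,2: B(z = x) vs C(z = x). RACE on z (W-W).
Steps 2,3: C(r=x,w=z) vs B(r=-,w=y). No conflict.
Steps 3,4: B(r=-,w=y) vs A(r=z,w=z). No conflict.
Steps 4,5: same thread (A). No race.
Steps 5,6: A(y = x) vs C(x = x + 2). RACE on x (R-W).
Steps 6,7: same thread (C). No race.
Steps 7,8: C(x = y + 3) vs A(x = y + 3). RACE on x (W-W).
Steps 8,9: A(r=y,w=x) vs B(r=z,w=z). No conflict.
First conflict at steps 1,2.

Answer: yes 1 2 z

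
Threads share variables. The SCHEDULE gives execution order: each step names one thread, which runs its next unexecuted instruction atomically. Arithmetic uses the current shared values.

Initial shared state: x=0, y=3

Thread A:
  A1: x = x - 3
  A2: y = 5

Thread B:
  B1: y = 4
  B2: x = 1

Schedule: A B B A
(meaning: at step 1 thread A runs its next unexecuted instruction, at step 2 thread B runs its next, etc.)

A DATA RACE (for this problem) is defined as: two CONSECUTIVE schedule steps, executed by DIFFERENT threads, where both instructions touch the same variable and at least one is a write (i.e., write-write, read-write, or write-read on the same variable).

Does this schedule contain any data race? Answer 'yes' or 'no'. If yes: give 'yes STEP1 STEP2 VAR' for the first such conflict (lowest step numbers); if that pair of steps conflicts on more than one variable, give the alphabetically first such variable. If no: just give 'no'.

Steps 1,2: A(r=x,w=x) vs B(r=-,w=y). No conflict.
Steps 2,3: same thread (B). No race.
Steps 3,4: B(r=-,w=x) vs A(r=-,w=y). No conflict.

Answer: no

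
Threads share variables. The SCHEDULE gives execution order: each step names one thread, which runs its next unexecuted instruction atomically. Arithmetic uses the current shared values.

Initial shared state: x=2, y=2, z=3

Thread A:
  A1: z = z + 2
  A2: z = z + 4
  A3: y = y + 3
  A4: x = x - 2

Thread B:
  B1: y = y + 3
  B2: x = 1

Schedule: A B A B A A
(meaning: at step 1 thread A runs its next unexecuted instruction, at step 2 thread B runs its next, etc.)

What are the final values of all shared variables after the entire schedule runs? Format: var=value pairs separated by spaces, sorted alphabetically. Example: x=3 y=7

Step 1: thread A executes A1 (z = z + 2). Shared: x=2 y=2 z=5. PCs: A@1 B@0
Step 2: thread B executes B1 (y = y + 3). Shared: x=2 y=5 z=5. PCs: A@1 B@1
Step 3: thread A executes A2 (z = z + 4). Shared: x=2 y=5 z=9. PCs: A@2 B@1
Step 4: thread B executes B2 (x = 1). Shared: x=1 y=5 z=9. PCs: A@2 B@2
Step 5: thread A executes A3 (y = y + 3). Shared: x=1 y=8 z=9. PCs: A@3 B@2
Step 6: thread A executes A4 (x = x - 2). Shared: x=-1 y=8 z=9. PCs: A@4 B@2

Answer: x=-1 y=8 z=9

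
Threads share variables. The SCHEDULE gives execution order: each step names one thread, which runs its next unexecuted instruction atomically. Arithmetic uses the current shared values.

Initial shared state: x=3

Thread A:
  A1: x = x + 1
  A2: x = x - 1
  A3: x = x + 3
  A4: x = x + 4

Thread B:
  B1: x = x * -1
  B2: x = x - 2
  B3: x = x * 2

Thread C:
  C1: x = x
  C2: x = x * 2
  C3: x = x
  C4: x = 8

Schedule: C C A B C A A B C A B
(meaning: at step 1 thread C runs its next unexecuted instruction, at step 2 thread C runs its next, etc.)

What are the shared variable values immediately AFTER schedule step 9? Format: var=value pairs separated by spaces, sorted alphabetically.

Step 1: thread C executes C1 (x = x). Shared: x=3. PCs: A@0 B@0 C@1
Step 2: thread C executes C2 (x = x * 2). Shared: x=6. PCs: A@0 B@0 C@2
Step 3: thread A executes A1 (x = x + 1). Shared: x=7. PCs: A@1 B@0 C@2
Step 4: thread B executes B1 (x = x * -1). Shared: x=-7. PCs: A@1 B@1 C@2
Step 5: thread C executes C3 (x = x). Shared: x=-7. PCs: A@1 B@1 C@3
Step 6: thread A executes A2 (x = x - 1). Shared: x=-8. PCs: A@2 B@1 C@3
Step 7: thread A executes A3 (x = x + 3). Shared: x=-5. PCs: A@3 B@1 C@3
Step 8: thread B executes B2 (x = x - 2). Shared: x=-7. PCs: A@3 B@2 C@3
Step 9: thread C executes C4 (x = 8). Shared: x=8. PCs: A@3 B@2 C@4

Answer: x=8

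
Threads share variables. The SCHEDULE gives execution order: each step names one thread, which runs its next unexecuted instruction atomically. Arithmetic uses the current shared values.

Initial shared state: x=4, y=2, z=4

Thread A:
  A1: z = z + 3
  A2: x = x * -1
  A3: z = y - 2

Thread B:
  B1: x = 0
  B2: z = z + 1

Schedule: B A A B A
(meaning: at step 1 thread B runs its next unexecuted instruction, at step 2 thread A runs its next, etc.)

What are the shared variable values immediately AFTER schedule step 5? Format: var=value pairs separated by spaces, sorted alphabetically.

Answer: x=0 y=2 z=0

Derivation:
Step 1: thread B executes B1 (x = 0). Shared: x=0 y=2 z=4. PCs: A@0 B@1
Step 2: thread A executes A1 (z = z + 3). Shared: x=0 y=2 z=7. PCs: A@1 B@1
Step 3: thread A executes A2 (x = x * -1). Shared: x=0 y=2 z=7. PCs: A@2 B@1
Step 4: thread B executes B2 (z = z + 1). Shared: x=0 y=2 z=8. PCs: A@2 B@2
Step 5: thread A executes A3 (z = y - 2). Shared: x=0 y=2 z=0. PCs: A@3 B@2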